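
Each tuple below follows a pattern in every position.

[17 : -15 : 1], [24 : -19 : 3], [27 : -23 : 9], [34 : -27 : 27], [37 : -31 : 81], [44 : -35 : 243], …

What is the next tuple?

[47 : -39 : 729]

First value: alternating steps +7, +3, +7, +3, …, so 17, 24, 27, 34, 37, 44 → 47.
Second value: -15, -19, -23, -27, -31, -35 → -39 (−4 each step).
For the third value, ×3 each step: 1, 3, 9, 27, 81, 243 → 729.
So the next tuple is [47 : -39 : 729].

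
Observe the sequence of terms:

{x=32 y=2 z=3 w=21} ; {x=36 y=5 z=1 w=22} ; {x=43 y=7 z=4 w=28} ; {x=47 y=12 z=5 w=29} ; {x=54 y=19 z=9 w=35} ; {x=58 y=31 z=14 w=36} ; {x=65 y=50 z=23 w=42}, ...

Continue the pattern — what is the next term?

{x=69 y=81 z=37 w=43}

For the x, alternating steps +4, +7, +4, +7, …: 32, 36, 43, 47, 54, 58, 65 → 69.
Y: 2, 5, 7, 12, 19, 31, 50 → 81 (each term is the sum of the two before it).
Z — each term is the sum of the two before it: 3, 1, 4, 5, 9, 14, 23 → 37.
W: alternating steps +1, +6, +1, +6, …; 21, 22, 28, 29, 35, 36, 42 → 43.
Putting it together: {x=69 y=81 z=37 w=43}.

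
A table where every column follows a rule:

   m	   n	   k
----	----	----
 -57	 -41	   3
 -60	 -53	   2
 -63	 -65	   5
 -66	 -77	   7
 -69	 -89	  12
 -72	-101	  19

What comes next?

Column m: −3 each step; -57, -60, -63, -66, -69, -72 → -75.
For the column n, −12 each step: -41, -53, -65, -77, -89, -101 → -113.
Column k — each term is the sum of the two before it: 3, 2, 5, 7, 12, 19 → 31.
So the next row is -75  -113  31.

-75  -113  31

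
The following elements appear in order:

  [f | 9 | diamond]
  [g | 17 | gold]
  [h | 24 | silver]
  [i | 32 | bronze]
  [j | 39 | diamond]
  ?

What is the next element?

[k | 47 | gold]

For the letter, letters move forward 1 place in the alphabet: f, g, h, i, j → k.
For the second coordinate, alternating steps +8, +7, +8, +7, …: 9, 17, 24, 32, 39 → 47.
Rank — repeats diamond → gold → silver → bronze: diamond, gold, silver, bronze, diamond → gold.
So the next element is [k | 47 | gold].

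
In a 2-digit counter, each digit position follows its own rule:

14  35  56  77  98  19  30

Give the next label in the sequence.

51

First digit: 1, 3, 5, 7, 9, 1, 3 → 5 (+2 each step, mod 10).
Second digit goes 4, 5, 6, 7, 8, 9, 0 → 1 (+1 each step, mod 10).
Combining the parts gives 51.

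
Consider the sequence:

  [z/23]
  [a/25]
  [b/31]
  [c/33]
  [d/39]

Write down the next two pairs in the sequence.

[e/41], [f/47]

Letter: letters move forward 1 place in the alphabet, wrapping Z→A; z, a, b, c, d → e → f.
Second slot: alternating steps +2, +6, +2, +6, …; 23, 25, 31, 33, 39 → 41 → 47.
Putting the parts together: [e/41] and then [f/47].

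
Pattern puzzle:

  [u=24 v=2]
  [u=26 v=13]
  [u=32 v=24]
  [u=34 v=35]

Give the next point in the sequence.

[u=40 v=46]

U: 24, 26, 32, 34 → 40 (alternating steps +2, +6, +2, +6, …).
V: +11 each step, so 2, 13, 24, 35 → 46.
Putting it together: [u=40 v=46].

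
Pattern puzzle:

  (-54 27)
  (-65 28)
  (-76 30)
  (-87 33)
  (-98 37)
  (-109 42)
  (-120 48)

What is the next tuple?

For the first value, −11 each step: -54, -65, -76, -87, -98, -109, -120 → -131.
Second value: differences are 1, 2, 3, … (increasing by 1 each time); 27, 28, 30, 33, 37, 42, 48 → 55.
Combining the parts gives (-131 55).

(-131 55)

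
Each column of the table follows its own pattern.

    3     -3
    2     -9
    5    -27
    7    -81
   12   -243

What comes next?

First component: 3, 2, 5, 7, 12 → 19 (each term is the sum of the two before it).
Second component — ×3 each step: -3, -9, -27, -81, -243 → -729.
Putting it together: 19  -729.

19  -729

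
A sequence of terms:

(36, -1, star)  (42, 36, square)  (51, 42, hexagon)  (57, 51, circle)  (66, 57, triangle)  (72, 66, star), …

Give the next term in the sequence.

(81, 72, square)

First entry: alternating steps +6, +9, +6, +9, …, so 36, 42, 51, 57, 66, 72 → 81.
Second entry: always the previous value of the first entry; -1, 36, 42, 51, 57, 66 → 72.
Shape: star, square, hexagon, circle, triangle, star → square (repeats star → square → hexagon → circle → triangle).
Putting it together: (81, 72, square).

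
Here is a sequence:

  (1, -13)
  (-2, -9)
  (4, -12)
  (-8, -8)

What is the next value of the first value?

First value — ×(-2) each step: 1, -2, 4, -8 → 16.

16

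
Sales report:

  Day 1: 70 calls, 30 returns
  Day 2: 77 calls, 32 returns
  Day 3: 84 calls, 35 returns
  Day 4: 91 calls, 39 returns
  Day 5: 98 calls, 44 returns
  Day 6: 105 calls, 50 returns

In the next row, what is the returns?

57

Calls: +7 each step; 70, 77, 84, 91, 98, 105 → 112.
Returns: differences are 2, 3, 4, … (increasing by 1 each time), so 30, 32, 35, 39, 44, 50 → 57.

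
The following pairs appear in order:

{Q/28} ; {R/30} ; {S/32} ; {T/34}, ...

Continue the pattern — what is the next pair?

{U/36}

Letter: letters move forward 1 place in the alphabet; Q, R, S, T → U.
For the second slot, +2 each step: 28, 30, 32, 34 → 36.
So the next pair is {U/36}.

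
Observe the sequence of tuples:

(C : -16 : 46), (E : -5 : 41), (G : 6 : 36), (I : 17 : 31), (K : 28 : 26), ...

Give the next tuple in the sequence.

(M : 39 : 21)

Letter — letters move forward 2 places in the alphabet: C, E, G, I, K → M.
Second slot — +11 each step: -16, -5, 6, 17, 28 → 39.
Third slot goes 46, 41, 36, 31, 26 → 21 (−5 each step).
Combining the parts gives (M : 39 : 21).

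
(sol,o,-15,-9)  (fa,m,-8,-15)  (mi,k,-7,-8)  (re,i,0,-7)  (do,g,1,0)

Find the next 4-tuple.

For the note, runs backward through the solfège scale do→ti: sol, fa, mi, re, do → ti.
Letter: letters move back 2 places in the alphabet; o, m, k, i, g → e.
For the third entry, alternating steps +7, +1, +7, +1, …: -15, -8, -7, 0, 1 → 8.
Fourth entry — always the previous value of the third entry: -9, -15, -8, -7, 0 → 1.
Putting it together: (ti,e,8,1).

(ti,e,8,1)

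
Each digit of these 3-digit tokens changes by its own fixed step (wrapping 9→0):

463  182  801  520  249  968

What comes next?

First digit — −3 each step, mod 10: 4, 1, 8, 5, 2, 9 → 6.
Second digit goes 6, 8, 0, 2, 4, 6 → 8 (+2 each step, mod 10).
Third digit: −1 each step, mod 10; 3, 2, 1, 0, 9, 8 → 7.
Putting it together: 687.

687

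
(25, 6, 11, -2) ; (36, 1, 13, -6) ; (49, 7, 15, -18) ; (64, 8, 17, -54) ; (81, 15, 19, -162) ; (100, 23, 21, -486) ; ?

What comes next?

First slot goes 25, 36, 49, 64, 81, 100 → 121 (perfect squares: 5², 6², 7², …).
Second slot: 6, 1, 7, 8, 15, 23 → 38 (each term is the sum of the two before it).
Third slot: +2 each step; 11, 13, 15, 17, 19, 21 → 23.
Fourth slot: ×3 each step, so -2, -6, -18, -54, -162, -486 → -1458.
Putting it together: (121, 38, 23, -1458).

(121, 38, 23, -1458)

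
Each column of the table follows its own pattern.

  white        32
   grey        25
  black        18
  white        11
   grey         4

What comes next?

For the shade, repeats white → grey → black: white, grey, black, white, grey → black.
Second component: 32, 25, 18, 11, 4 → -3 (−7 each step).
Putting it together: black  -3.

black  -3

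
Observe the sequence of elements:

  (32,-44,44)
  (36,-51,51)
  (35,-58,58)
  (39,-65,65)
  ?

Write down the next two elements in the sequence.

(38,-72,72), (42,-79,79)

First value: alternating steps +4, −1, +4, −1, …, so 32, 36, 35, 39 → 38 → 42.
Second value: -44, -51, -58, -65 → -72 → -79 (−7 each step).
Third value: always the negative of the second value; 44, 51, 58, 65 → 72 → 79.
So the next two elements are (38,-72,72) and (42,-79,79).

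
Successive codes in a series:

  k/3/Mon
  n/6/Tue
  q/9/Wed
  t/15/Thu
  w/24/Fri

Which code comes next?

Letter: letters move forward 3 places in the alphabet; k, n, q, t, w → z.
Second component: each term is the sum of the two before it, so 3, 6, 9, 15, 24 → 39.
Day goes Mon, Tue, Wed, Thu, Fri → Sat (runs through the weekdays Mon→Sun).
So the next code is z/39/Sat.

z/39/Sat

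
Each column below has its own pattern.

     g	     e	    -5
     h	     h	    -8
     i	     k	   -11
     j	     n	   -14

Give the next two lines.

First letter: letters move forward 1 place in the alphabet, so g, h, i, j → k → l.
Second letter: letters move forward 3 places in the alphabet, so e, h, k, n → q → t.
Third component: −3 each step, so -5, -8, -11, -14 → -17 → -20.
So the next two lines are k  q  -17 and l  t  -20.

k  q  -17; l  t  -20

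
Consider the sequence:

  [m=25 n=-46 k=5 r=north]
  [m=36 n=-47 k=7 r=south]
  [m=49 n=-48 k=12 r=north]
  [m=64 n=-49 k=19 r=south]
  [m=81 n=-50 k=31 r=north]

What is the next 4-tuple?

M goes 25, 36, 49, 64, 81 → 100 (perfect squares: 5², 6², 7², …).
N: −1 each step, so -46, -47, -48, -49, -50 → -51.
K: each term is the sum of the two before it; 5, 7, 12, 19, 31 → 50.
R: alternates north ↔ south; north, south, north, south, north → south.
Putting it together: [m=100 n=-51 k=50 r=south].

[m=100 n=-51 k=50 r=south]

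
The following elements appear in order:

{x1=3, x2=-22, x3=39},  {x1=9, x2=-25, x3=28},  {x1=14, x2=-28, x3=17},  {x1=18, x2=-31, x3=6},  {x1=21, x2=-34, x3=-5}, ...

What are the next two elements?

For the x1, differences are 6, 5, 4, … (decreasing by 1 each time): 3, 9, 14, 18, 21 → 23 → 24.
X2: −3 each step; -22, -25, -28, -31, -34 → -37 → -40.
For the x3, −11 each step: 39, 28, 17, 6, -5 → -16 → -27.
Putting the parts together: {x1=23, x2=-37, x3=-16} and then {x1=24, x2=-40, x3=-27}.

{x1=23, x2=-37, x3=-16}, {x1=24, x2=-40, x3=-27}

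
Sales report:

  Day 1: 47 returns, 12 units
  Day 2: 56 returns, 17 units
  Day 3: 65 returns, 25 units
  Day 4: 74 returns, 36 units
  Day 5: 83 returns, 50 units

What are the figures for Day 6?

Returns goes 47, 56, 65, 74, 83 → 92 (+9 each step).
Units: differences are 5, 8, 11, … (increasing by 3 each time), so 12, 17, 25, 36, 50 → 67.
So the next record is 92 returns, 67 units.

92 returns, 67 units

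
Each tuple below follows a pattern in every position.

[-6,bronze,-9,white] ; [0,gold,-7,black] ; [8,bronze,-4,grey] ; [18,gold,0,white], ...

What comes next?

First part: differences are 6, 8, 10, … (increasing by 2 each time), so -6, 0, 8, 18 → 30.
Rank: bronze, gold, bronze, gold → bronze (alternates bronze ↔ gold).
Third part: differences are 2, 3, 4, … (increasing by 1 each time), so -9, -7, -4, 0 → 5.
Shade goes white, black, grey, white → black (repeats white → black → grey).
Putting it together: [30,bronze,5,black].

[30,bronze,5,black]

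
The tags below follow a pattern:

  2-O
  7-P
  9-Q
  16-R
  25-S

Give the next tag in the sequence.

First component: 2, 7, 9, 16, 25 → 41 (each term is the sum of the two before it).
Letter: letters move forward 1 place in the alphabet, so O, P, Q, R, S → T.
So the next tag is 41-T.

41-T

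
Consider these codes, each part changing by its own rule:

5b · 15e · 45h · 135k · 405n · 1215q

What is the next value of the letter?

t

Letter: letters move forward 3 places in the alphabet; b, e, h, k, n, q → t.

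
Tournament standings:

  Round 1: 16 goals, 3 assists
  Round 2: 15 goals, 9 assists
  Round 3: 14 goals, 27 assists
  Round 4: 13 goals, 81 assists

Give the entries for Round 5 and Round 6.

12 goals, 243 assists; 11 goals, 729 assists

For the goals, −1 each step: 16, 15, 14, 13 → 12 → 11.
Assists — ×3 each step: 3, 9, 27, 81 → 243 → 729.
So the next two records are 12 goals, 243 assists and 11 goals, 729 assists.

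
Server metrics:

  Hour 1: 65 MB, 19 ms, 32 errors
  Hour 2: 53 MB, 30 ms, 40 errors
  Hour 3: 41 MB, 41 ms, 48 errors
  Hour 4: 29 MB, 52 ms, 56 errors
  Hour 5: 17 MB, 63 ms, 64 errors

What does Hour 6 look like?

MB: 65, 53, 41, 29, 17 → 5 (−12 each step).
Ms — +11 each step: 19, 30, 41, 52, 63 → 74.
Errors — +8 each step: 32, 40, 48, 56, 64 → 72.
So the next line is 5 MB, 74 ms, 72 errors.

5 MB, 74 ms, 72 errors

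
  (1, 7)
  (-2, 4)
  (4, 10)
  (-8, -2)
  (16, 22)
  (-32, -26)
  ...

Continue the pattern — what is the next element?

First coordinate: 1, -2, 4, -8, 16, -32 → 64 (×(-2) each step).
Second coordinate: always 6 more than the first coordinate; 7, 4, 10, -2, 22, -26 → 70.
Combining the parts gives (64, 70).

(64, 70)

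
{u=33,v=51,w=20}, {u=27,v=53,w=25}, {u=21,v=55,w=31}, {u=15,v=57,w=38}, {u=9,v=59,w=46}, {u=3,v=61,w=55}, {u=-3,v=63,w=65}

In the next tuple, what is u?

U — −6 each step: 33, 27, 21, 15, 9, 3, -3 → -9.

-9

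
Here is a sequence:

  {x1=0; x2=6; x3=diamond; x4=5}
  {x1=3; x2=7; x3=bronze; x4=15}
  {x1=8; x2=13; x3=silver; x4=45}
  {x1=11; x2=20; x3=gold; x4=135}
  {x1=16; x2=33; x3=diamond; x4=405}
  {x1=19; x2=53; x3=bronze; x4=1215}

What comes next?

X1 goes 0, 3, 8, 11, 16, 19 → 24 (alternating steps +3, +5, +3, +5, …).
X2: 6, 7, 13, 20, 33, 53 → 86 (each term is the sum of the two before it).
X3 goes diamond, bronze, silver, gold, diamond, bronze → silver (repeats diamond → bronze → silver → gold).
X4: 5, 15, 45, 135, 405, 1215 → 3645 (×3 each step).
So the next element is {x1=24; x2=86; x3=silver; x4=3645}.

{x1=24; x2=86; x3=silver; x4=3645}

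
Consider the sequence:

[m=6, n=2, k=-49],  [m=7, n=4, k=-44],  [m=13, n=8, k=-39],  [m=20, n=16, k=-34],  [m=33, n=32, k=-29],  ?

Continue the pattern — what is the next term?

M: each term is the sum of the two before it; 6, 7, 13, 20, 33 → 53.
N: 2, 4, 8, 16, 32 → 64 (×2 each step).
K: +5 each step; -49, -44, -39, -34, -29 → -24.
Putting it together: [m=53, n=64, k=-24].

[m=53, n=64, k=-24]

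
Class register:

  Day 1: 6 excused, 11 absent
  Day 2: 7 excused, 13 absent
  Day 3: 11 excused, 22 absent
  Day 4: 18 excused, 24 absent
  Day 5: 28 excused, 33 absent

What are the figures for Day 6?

41 excused, 35 absent

Excused: 6, 7, 11, 18, 28 → 41 (differences are 1, 4, 7, … (increasing by 3 each time)).
Absent: 11, 13, 22, 24, 33 → 35 (alternating steps +2, +9, +2, +9, …).
Combining the parts gives 41 excused, 35 absent.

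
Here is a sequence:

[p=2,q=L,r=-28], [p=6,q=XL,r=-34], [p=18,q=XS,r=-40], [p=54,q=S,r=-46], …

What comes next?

[p=162,q=M,r=-52]

P — ×3 each step: 2, 6, 18, 54 → 162.
Q: runs through clothing sizes XS→XL; L, XL, XS, S → M.
R: −6 each step; -28, -34, -40, -46 → -52.
Combining the parts gives [p=162,q=M,r=-52].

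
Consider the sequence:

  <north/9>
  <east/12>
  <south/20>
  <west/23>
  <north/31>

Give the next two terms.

Direction: repeats north → east → south → west, so north, east, south, west, north → east → south.
Second entry goes 9, 12, 20, 23, 31 → 34 → 42 (alternating steps +3, +8, +3, +8, …).
Putting the parts together: <east/34> and then <south/42>.

<east/34>, <south/42>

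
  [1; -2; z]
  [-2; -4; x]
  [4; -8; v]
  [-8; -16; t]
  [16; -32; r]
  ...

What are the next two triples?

First coordinate: ×(-2) each step; 1, -2, 4, -8, 16 → -32 → 64.
For the second coordinate, ×2 each step: -2, -4, -8, -16, -32 → -64 → -128.
Letter goes z, x, v, t, r → p → n (letters move back 2 places in the alphabet).
So the next two triples are [-32; -64; p] and [64; -128; n].

[-32; -64; p], [64; -128; n]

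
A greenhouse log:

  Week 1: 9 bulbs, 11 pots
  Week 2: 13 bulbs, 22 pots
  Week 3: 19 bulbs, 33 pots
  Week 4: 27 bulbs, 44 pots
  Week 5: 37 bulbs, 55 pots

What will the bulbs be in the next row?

Bulbs goes 9, 13, 19, 27, 37 → 49 (differences are 4, 6, 8, … (increasing by 2 each time)).
Pots goes 11, 22, 33, 44, 55 → 66 (+11 each step).

49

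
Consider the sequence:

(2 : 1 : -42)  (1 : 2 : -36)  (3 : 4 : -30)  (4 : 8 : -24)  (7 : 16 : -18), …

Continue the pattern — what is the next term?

(11 : 32 : -12)

First coordinate: each term is the sum of the two before it; 2, 1, 3, 4, 7 → 11.
Second coordinate: ×2 each step; 1, 2, 4, 8, 16 → 32.
For the third coordinate, +6 each step: -42, -36, -30, -24, -18 → -12.
Putting it together: (11 : 32 : -12).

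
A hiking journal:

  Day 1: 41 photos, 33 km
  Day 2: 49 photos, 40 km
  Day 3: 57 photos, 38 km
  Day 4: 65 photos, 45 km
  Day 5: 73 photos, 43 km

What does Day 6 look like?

81 photos, 50 km

Photos: +8 each step; 41, 49, 57, 65, 73 → 81.
Km: alternating steps +7, −2, +7, −2, …, so 33, 40, 38, 45, 43 → 50.
Putting it together: 81 photos, 50 km.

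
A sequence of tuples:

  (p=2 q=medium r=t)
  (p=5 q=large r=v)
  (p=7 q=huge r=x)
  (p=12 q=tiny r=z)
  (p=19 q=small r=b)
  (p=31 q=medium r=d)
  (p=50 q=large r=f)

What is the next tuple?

(p=81 q=huge r=h)

P: each term is the sum of the two before it, so 2, 5, 7, 12, 19, 31, 50 → 81.
For the q, repeats medium → large → huge → tiny → small: medium, large, huge, tiny, small, medium, large → huge.
For the r, letters move forward 2 places in the alphabet, wrapping Z→A: t, v, x, z, b, d, f → h.
So the next tuple is (p=81 q=huge r=h).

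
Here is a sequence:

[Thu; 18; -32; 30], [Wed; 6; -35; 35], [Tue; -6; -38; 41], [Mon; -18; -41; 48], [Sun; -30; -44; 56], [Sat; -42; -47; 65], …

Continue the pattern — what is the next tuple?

[Fri; -54; -50; 75]

Day: runs backward through the weekdays Mon→Sun, so Thu, Wed, Tue, Mon, Sun, Sat → Fri.
For the second slot, −12 each step: 18, 6, -6, -18, -30, -42 → -54.
Third slot — −3 each step: -32, -35, -38, -41, -44, -47 → -50.
Fourth slot: 30, 35, 41, 48, 56, 65 → 75 (differences are 5, 6, 7, … (increasing by 1 each time)).
Putting it together: [Fri; -54; -50; 75].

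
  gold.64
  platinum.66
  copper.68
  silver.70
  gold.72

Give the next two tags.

platinum.74, copper.76

Metal goes gold, platinum, copper, silver, gold → platinum → copper (repeats gold → platinum → copper → silver).
Second component goes 64, 66, 68, 70, 72 → 74 → 76 (+2 each step).
So the next two tags are platinum.74 and copper.76.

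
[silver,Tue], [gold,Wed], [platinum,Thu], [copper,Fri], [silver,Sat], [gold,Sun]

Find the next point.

Metal goes silver, gold, platinum, copper, silver, gold → platinum (repeats silver → gold → platinum → copper).
Day: Tue, Wed, Thu, Fri, Sat, Sun → Mon (runs through the weekdays Mon→Sun).
Putting it together: [platinum,Mon].

[platinum,Mon]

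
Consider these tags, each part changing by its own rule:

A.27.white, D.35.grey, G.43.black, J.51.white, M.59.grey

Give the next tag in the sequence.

Letter goes A, D, G, J, M → P (letters move forward 3 places in the alphabet).
Second component: +8 each step, so 27, 35, 43, 51, 59 → 67.
Shade goes white, grey, black, white, grey → black (repeats white → grey → black).
Combining the parts gives P.67.black.

P.67.black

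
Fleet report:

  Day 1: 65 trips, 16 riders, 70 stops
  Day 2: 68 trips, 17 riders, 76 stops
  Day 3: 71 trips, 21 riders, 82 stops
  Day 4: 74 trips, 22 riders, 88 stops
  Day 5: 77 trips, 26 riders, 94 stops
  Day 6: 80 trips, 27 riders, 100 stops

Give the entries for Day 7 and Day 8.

Trips: +3 each step; 65, 68, 71, 74, 77, 80 → 83 → 86.
For the riders, alternating steps +1, +4, +1, +4, …: 16, 17, 21, 22, 26, 27 → 31 → 32.
Stops: +6 each step, so 70, 76, 82, 88, 94, 100 → 106 → 112.
Putting the parts together: 83 trips, 31 riders, 106 stops and then 86 trips, 32 riders, 112 stops.

83 trips, 31 riders, 106 stops; 86 trips, 32 riders, 112 stops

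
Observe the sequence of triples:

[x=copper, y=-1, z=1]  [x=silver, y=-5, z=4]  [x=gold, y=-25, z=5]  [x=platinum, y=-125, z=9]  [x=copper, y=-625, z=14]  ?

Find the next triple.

X — repeats copper → silver → gold → platinum: copper, silver, gold, platinum, copper → silver.
Y: -1, -5, -25, -125, -625 → -3125 (×5 each step).
Z: each term is the sum of the two before it, so 1, 4, 5, 9, 14 → 23.
So the next triple is [x=silver, y=-3125, z=23].

[x=silver, y=-3125, z=23]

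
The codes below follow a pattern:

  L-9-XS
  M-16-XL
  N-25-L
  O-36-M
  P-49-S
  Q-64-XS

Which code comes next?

Letter: letters move forward 1 place in the alphabet, so L, M, N, O, P, Q → R.
Second component: perfect squares: 3², 4², 5², …, so 9, 16, 25, 36, 49, 64 → 81.
For the size, repeats XS → XL → L → M → S: XS, XL, L, M, S, XS → XL.
Putting it together: R-81-XL.

R-81-XL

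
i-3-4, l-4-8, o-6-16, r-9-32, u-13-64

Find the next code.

x-18-128

Letter: i, l, o, r, u → x (letters move forward 3 places in the alphabet).
Second component: 3, 4, 6, 9, 13 → 18 (differences are 1, 2, 3, … (increasing by 1 each time)).
For the third component, ×2 each step: 4, 8, 16, 32, 64 → 128.
So the next code is x-18-128.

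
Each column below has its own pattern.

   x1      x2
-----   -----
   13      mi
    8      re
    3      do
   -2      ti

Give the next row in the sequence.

-7  la

Column x1: −5 each step; 13, 8, 3, -2 → -7.
Column x2: runs backward through the solfège scale do→ti, so mi, re, do, ti → la.
So the next row is -7  la.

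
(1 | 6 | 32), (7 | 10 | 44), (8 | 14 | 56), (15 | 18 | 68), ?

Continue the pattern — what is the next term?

(23 | 22 | 80)

First coordinate: 1, 7, 8, 15 → 23 (each term is the sum of the two before it).
Second coordinate: 6, 10, 14, 18 → 22 (+4 each step).
Third coordinate — +12 each step: 32, 44, 56, 68 → 80.
Putting it together: (23 | 22 | 80).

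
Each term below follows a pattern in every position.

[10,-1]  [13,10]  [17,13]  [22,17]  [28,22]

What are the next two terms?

[35,28], [43,35]

First part: differences are 3, 4, 5, … (increasing by 1 each time), so 10, 13, 17, 22, 28 → 35 → 43.
Second part goes -1, 10, 13, 17, 22 → 28 → 35 (always the previous value of the first part).
So the next two terms are [35,28] and [43,35].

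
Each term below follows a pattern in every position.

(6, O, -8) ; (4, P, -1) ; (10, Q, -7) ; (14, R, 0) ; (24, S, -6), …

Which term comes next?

First component — each term is the sum of the two before it: 6, 4, 10, 14, 24 → 38.
Letter goes O, P, Q, R, S → T (letters move forward 1 place in the alphabet).
Third component goes -8, -1, -7, 0, -6 → 1 (alternating steps +7, −6, +7, −6, …).
Putting it together: (38, T, 1).

(38, T, 1)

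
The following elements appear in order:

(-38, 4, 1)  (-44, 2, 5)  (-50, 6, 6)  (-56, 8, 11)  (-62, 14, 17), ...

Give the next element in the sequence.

First part goes -38, -44, -50, -56, -62 → -68 (−6 each step).
Second part goes 4, 2, 6, 8, 14 → 22 (each term is the sum of the two before it).
Third part goes 1, 5, 6, 11, 17 → 28 (each term is the sum of the two before it).
So the next element is (-68, 22, 28).

(-68, 22, 28)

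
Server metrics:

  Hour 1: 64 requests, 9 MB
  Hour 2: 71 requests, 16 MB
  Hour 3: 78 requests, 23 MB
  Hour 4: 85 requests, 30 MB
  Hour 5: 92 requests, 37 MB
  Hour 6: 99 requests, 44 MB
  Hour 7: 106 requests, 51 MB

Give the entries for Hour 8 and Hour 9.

Requests: 64, 71, 78, 85, 92, 99, 106 → 113 → 120 (+7 each step).
For the MB, +7 each step: 9, 16, 23, 30, 37, 44, 51 → 58 → 65.
Putting the parts together: 113 requests, 58 MB and then 120 requests, 65 MB.

113 requests, 58 MB; 120 requests, 65 MB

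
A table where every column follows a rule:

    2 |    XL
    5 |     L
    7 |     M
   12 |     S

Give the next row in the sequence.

First component goes 2, 5, 7, 12 → 19 (each term is the sum of the two before it).
Size: runs backward through clothing sizes XS→XL; XL, L, M, S → XS.
Combining the parts gives 19  XS.

19  XS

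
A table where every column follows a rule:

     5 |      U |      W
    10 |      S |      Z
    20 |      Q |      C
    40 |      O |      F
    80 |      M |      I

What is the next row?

First component: ×2 each step, so 5, 10, 20, 40, 80 → 160.
First letter — letters move back 2 places in the alphabet: U, S, Q, O, M → K.
Second letter: letters move forward 3 places in the alphabet, wrapping Z→A, so W, Z, C, F, I → L.
So the next row is 160  K  L.

160  K  L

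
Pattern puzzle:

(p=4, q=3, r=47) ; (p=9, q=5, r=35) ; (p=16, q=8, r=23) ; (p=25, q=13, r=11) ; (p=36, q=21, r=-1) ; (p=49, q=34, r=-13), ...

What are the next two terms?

P: perfect squares: 2², 3², 4², …; 4, 9, 16, 25, 36, 49 → 64 → 81.
Q: each term is the sum of the two before it, so 3, 5, 8, 13, 21, 34 → 55 → 89.
For the r, −12 each step: 47, 35, 23, 11, -1, -13 → -25 → -37.
So the next two terms are (p=64, q=55, r=-25) and (p=81, q=89, r=-37).

(p=64, q=55, r=-25), (p=81, q=89, r=-37)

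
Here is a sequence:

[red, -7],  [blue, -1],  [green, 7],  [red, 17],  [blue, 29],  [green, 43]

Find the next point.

For the colour, repeats red → blue → green: red, blue, green, red, blue, green → red.
Second part — differences are 6, 8, 10, … (increasing by 2 each time): -7, -1, 7, 17, 29, 43 → 59.
Putting it together: [red, 59].

[red, 59]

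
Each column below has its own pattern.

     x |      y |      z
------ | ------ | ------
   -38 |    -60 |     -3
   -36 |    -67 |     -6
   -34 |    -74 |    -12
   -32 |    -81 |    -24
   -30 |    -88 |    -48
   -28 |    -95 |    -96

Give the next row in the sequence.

-26  -102  -192

Column x goes -38, -36, -34, -32, -30, -28 → -26 (+2 each step).
Column y: −7 each step, so -60, -67, -74, -81, -88, -95 → -102.
Column z: -3, -6, -12, -24, -48, -96 → -192 (×2 each step).
So the next row is -26  -102  -192.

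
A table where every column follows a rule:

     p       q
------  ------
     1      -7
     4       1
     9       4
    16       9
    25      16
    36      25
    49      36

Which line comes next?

64  49

Column p — perfect squares: 1², 2², 3², …: 1, 4, 9, 16, 25, 36, 49 → 64.
Column q — always the previous value of the column p: -7, 1, 4, 9, 16, 25, 36 → 49.
Putting it together: 64  49.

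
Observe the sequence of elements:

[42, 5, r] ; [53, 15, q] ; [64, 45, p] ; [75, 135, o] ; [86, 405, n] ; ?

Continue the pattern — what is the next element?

[97, 1215, m]

First part — +11 each step: 42, 53, 64, 75, 86 → 97.
Second part goes 5, 15, 45, 135, 405 → 1215 (×3 each step).
Letter: letters move back 1 place in the alphabet, so r, q, p, o, n → m.
Putting it together: [97, 1215, m].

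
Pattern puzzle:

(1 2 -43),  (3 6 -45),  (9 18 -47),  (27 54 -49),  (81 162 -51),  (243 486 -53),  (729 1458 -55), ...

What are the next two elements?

First slot: ×3 each step, so 1, 3, 9, 27, 81, 243, 729 → 2187 → 6561.
Second slot: 2, 6, 18, 54, 162, 486, 1458 → 4374 → 13122 (×3 each step).
For the third slot, −2 each step: -43, -45, -47, -49, -51, -53, -55 → -57 → -59.
So the next two elements are (2187 4374 -57) and (6561 13122 -59).

(2187 4374 -57), (6561 13122 -59)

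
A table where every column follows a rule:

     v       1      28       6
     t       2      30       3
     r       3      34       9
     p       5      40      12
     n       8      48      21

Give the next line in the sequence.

l  13  58  33

Letter — letters move back 2 places in the alphabet: v, t, r, p, n → l.
Second component: each term is the sum of the two before it; 1, 2, 3, 5, 8 → 13.
Third component goes 28, 30, 34, 40, 48 → 58 (differences are 2, 4, 6, … (increasing by 2 each time)).
Fourth component: each term is the sum of the two before it, so 6, 3, 9, 12, 21 → 33.
Putting it together: l  13  58  33.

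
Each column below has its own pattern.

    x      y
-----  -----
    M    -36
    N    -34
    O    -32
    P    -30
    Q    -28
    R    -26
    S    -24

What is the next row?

For the column x, letters move forward 1 place in the alphabet: M, N, O, P, Q, R, S → T.
Column y: +2 each step, so -36, -34, -32, -30, -28, -26, -24 → -22.
Putting it together: T  -22.

T  -22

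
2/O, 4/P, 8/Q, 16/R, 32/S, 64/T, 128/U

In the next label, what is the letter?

First component: ×2 each step, so 2, 4, 8, 16, 32, 64, 128 → 256.
Letter: letters move forward 1 place in the alphabet, so O, P, Q, R, S, T, U → V.

V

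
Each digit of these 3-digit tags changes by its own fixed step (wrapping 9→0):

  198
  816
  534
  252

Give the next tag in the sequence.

970

First digit: 1, 8, 5, 2 → 9 (−3 each step, mod 10).
Second digit: +2 each step, mod 10; 9, 1, 3, 5 → 7.
Third digit: −2 each step, mod 10; 8, 6, 4, 2 → 0.
Putting it together: 970.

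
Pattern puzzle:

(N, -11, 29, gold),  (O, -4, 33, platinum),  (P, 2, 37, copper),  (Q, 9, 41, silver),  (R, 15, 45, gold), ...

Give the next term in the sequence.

Letter: letters move forward 1 place in the alphabet; N, O, P, Q, R → S.
Second part goes -11, -4, 2, 9, 15 → 22 (alternating steps +7, +6, +7, +6, …).
Third part: +4 each step; 29, 33, 37, 41, 45 → 49.
Metal: repeats gold → platinum → copper → silver; gold, platinum, copper, silver, gold → platinum.
Combining the parts gives (S, 22, 49, platinum).

(S, 22, 49, platinum)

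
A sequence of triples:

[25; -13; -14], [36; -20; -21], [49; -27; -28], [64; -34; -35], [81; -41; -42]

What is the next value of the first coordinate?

First coordinate goes 25, 36, 49, 64, 81 → 100 (perfect squares: 5², 6², 7², …).

100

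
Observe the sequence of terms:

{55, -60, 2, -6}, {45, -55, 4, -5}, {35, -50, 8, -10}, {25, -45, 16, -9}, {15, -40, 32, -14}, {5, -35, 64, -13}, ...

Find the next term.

First slot: 55, 45, 35, 25, 15, 5 → -5 (−10 each step).
For the second slot, +5 each step: -60, -55, -50, -45, -40, -35 → -30.
Third slot goes 2, 4, 8, 16, 32, 64 → 128 (×2 each step).
Fourth slot — alternating steps +1, −5, +1, −5, …: -6, -5, -10, -9, -14, -13 → -18.
Putting it together: {-5, -30, 128, -18}.

{-5, -30, 128, -18}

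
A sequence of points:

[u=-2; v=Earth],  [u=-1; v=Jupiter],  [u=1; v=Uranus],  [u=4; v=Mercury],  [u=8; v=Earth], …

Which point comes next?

[u=13; v=Jupiter]

U: differences are 1, 2, 3, … (increasing by 1 each time); -2, -1, 1, 4, 8 → 13.
V: repeats Earth → Jupiter → Uranus → Mercury, so Earth, Jupiter, Uranus, Mercury, Earth → Jupiter.
Putting it together: [u=13; v=Jupiter].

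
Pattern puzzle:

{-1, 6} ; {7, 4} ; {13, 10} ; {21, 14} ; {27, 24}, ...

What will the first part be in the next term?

First part goes -1, 7, 13, 21, 27 → 35 (alternating steps +8, +6, +8, +6, …).
Second part: each term is the sum of the two before it; 6, 4, 10, 14, 24 → 38.

35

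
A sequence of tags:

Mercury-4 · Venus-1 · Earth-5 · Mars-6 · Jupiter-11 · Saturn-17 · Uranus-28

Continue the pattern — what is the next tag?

Planet goes Mercury, Venus, Earth, Mars, Jupiter, Saturn, Uranus → Neptune (runs through the planets Mercury→Neptune).
Second component goes 4, 1, 5, 6, 11, 17, 28 → 45 (each term is the sum of the two before it).
Combining the parts gives Neptune-45.

Neptune-45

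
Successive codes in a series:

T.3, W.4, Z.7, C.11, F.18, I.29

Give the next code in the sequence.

L.47

Letter goes T, W, Z, C, F, I → L (letters move forward 3 places in the alphabet, wrapping Z→A).
Second component goes 3, 4, 7, 11, 18, 29 → 47 (each term is the sum of the two before it).
So the next code is L.47.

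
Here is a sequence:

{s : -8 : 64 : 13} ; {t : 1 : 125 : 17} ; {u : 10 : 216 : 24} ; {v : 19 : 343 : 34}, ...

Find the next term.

Letter — letters move forward 1 place in the alphabet: s, t, u, v → w.
Second value: -8, 1, 10, 19 → 28 (+9 each step).
Third value goes 64, 125, 216, 343 → 512 (perfect cubes: 4³, 5³, 6³, …).
Fourth value — differences are 4, 7, 10, … (increasing by 3 each time): 13, 17, 24, 34 → 47.
Putting it together: {w : 28 : 512 : 47}.

{w : 28 : 512 : 47}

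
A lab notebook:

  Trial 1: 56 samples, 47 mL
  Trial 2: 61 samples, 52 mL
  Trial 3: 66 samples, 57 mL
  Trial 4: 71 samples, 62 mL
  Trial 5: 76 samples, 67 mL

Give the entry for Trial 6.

Samples — +5 each step: 56, 61, 66, 71, 76 → 81.
For the mL, always 9 less than the samples: 47, 52, 57, 62, 67 → 72.
Putting it together: 81 samples, 72 mL.

81 samples, 72 mL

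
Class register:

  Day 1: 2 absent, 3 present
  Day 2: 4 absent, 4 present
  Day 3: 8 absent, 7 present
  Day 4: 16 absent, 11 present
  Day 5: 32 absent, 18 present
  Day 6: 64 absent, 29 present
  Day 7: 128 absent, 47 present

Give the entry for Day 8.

Absent: ×2 each step, so 2, 4, 8, 16, 32, 64, 128 → 256.
Present goes 3, 4, 7, 11, 18, 29, 47 → 76 (each term is the sum of the two before it).
Putting it together: 256 absent, 76 present.

256 absent, 76 present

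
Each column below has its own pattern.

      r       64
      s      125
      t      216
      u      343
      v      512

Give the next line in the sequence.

w  729

Letter: letters move forward 1 place in the alphabet; r, s, t, u, v → w.
Second component: perfect cubes: 4³, 5³, 6³, …, so 64, 125, 216, 343, 512 → 729.
Putting it together: w  729.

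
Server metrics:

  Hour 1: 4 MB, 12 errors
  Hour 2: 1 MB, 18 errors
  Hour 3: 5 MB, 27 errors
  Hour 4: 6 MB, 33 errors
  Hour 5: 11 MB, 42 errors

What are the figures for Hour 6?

17 MB, 48 errors

MB: each term is the sum of the two before it, so 4, 1, 5, 6, 11 → 17.
Errors: alternating steps +6, +9, +6, +9, …; 12, 18, 27, 33, 42 → 48.
Putting it together: 17 MB, 48 errors.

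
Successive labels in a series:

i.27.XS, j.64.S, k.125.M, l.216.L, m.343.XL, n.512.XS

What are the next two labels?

Letter: i, j, k, l, m, n → o → p (letters move forward 1 place in the alphabet).
Second component: 27, 64, 125, 216, 343, 512 → 729 → 1000 (perfect cubes: 3³, 4³, 5³, …).
Size: repeats XS → S → M → L → XL, so XS, S, M, L, XL, XS → S → M.
So the next two labels are o.729.S and p.1000.M.

o.729.S, p.1000.M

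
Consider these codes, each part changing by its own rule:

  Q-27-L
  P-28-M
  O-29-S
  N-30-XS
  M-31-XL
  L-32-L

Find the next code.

K-33-M

Letter goes Q, P, O, N, M, L → K (letters move back 1 place in the alphabet).
Second component — +1 each step: 27, 28, 29, 30, 31, 32 → 33.
Size goes L, M, S, XS, XL, L → M (repeats L → M → S → XS → XL).
So the next code is K-33-M.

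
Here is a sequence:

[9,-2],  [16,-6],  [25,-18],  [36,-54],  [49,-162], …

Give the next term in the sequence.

First component: perfect squares: 3², 4², 5², …; 9, 16, 25, 36, 49 → 64.
Second component: ×3 each step, so -2, -6, -18, -54, -162 → -486.
Combining the parts gives [64,-486].

[64,-486]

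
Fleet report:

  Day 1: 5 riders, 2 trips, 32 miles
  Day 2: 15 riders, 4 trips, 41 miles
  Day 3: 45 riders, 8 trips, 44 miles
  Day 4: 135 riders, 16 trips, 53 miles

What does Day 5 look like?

For the riders, ×3 each step: 5, 15, 45, 135 → 405.
Trips goes 2, 4, 8, 16 → 32 (×2 each step).
Miles: 32, 41, 44, 53 → 56 (alternating steps +9, +3, +9, +3, …).
Combining the parts gives 405 riders, 32 trips, 56 miles.

405 riders, 32 trips, 56 miles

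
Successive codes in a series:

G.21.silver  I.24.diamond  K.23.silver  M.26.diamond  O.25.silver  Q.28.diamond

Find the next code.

Letter: letters move forward 2 places in the alphabet, so G, I, K, M, O, Q → S.
Second component — alternating steps +3, −1, +3, −1, …: 21, 24, 23, 26, 25, 28 → 27.
Rank: alternates silver ↔ diamond; silver, diamond, silver, diamond, silver, diamond → silver.
Putting it together: S.27.silver.

S.27.silver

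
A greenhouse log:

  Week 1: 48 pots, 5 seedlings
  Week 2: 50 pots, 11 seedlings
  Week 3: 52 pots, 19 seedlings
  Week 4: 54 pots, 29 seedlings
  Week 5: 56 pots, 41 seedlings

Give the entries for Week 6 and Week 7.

Pots: +2 each step, so 48, 50, 52, 54, 56 → 58 → 60.
For the seedlings, differences are 6, 8, 10, … (increasing by 2 each time): 5, 11, 19, 29, 41 → 55 → 71.
Putting the parts together: 58 pots, 55 seedlings and then 60 pots, 71 seedlings.

58 pots, 55 seedlings; 60 pots, 71 seedlings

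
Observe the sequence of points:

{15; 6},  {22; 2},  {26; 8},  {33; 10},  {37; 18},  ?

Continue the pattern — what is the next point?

{44; 28}

First component goes 15, 22, 26, 33, 37 → 44 (alternating steps +7, +4, +7, +4, …).
For the second component, each term is the sum of the two before it: 6, 2, 8, 10, 18 → 28.
Combining the parts gives {44; 28}.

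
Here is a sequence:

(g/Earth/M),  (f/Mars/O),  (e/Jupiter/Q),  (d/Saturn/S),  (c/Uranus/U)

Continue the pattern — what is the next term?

(b/Neptune/W)

First letter: letters move back 1 place in the alphabet, so g, f, e, d, c → b.
Planet goes Earth, Mars, Jupiter, Saturn, Uranus → Neptune (runs through the planets Mercury→Neptune).
Second letter: letters move forward 2 places in the alphabet; M, O, Q, S, U → W.
Combining the parts gives (b/Neptune/W).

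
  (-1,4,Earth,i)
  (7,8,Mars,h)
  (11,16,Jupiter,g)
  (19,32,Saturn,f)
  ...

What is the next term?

First component: alternating steps +8, +4, +8, +4, …; -1, 7, 11, 19 → 23.
Second component: ×2 each step, so 4, 8, 16, 32 → 64.
Planet: runs through the planets Mercury→Neptune; Earth, Mars, Jupiter, Saturn → Uranus.
Letter goes i, h, g, f → e (letters move back 1 place in the alphabet).
Combining the parts gives (23,64,Uranus,e).

(23,64,Uranus,e)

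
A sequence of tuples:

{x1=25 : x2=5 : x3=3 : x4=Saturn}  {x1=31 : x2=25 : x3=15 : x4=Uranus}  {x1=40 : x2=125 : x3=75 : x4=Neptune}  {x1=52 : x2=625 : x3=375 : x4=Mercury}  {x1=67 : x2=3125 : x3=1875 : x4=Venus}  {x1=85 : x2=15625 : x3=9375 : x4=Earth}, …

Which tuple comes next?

X1: 25, 31, 40, 52, 67, 85 → 106 (differences are 6, 9, 12, … (increasing by 3 each time)).
X2: 5, 25, 125, 625, 3125, 15625 → 78125 (×5 each step).
X3: ×5 each step, so 3, 15, 75, 375, 1875, 9375 → 46875.
X4: runs through the planets Mercury→Neptune, so Saturn, Uranus, Neptune, Mercury, Venus, Earth → Mars.
Combining the parts gives {x1=106 : x2=78125 : x3=46875 : x4=Mars}.

{x1=106 : x2=78125 : x3=46875 : x4=Mars}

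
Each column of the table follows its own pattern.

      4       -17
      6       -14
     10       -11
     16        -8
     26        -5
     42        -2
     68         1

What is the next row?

110  4

First component: 4, 6, 10, 16, 26, 42, 68 → 110 (each term is the sum of the two before it).
Second component: +3 each step; -17, -14, -11, -8, -5, -2, 1 → 4.
Combining the parts gives 110  4.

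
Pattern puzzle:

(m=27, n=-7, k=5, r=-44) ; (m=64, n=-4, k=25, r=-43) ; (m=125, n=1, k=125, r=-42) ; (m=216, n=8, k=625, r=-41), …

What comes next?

(m=343, n=17, k=3125, r=-40)

For the m, perfect cubes: 3³, 4³, 5³, …: 27, 64, 125, 216 → 343.
For the n, differences are 3, 5, 7, … (increasing by 2 each time): -7, -4, 1, 8 → 17.
K: 5, 25, 125, 625 → 3125 (×5 each step).
For the r, +1 each step: -44, -43, -42, -41 → -40.
Combining the parts gives (m=343, n=17, k=3125, r=-40).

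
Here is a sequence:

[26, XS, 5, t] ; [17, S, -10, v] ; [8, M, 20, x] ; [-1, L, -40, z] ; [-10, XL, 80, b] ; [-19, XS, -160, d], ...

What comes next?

[-28, S, 320, f]

First component — −9 each step: 26, 17, 8, -1, -10, -19 → -28.
Size — repeats XS → S → M → L → XL: XS, S, M, L, XL, XS → S.
Third component — ×(-2) each step: 5, -10, 20, -40, 80, -160 → 320.
For the letter, letters move forward 2 places in the alphabet, wrapping Z→A: t, v, x, z, b, d → f.
Putting it together: [-28, S, 320, f].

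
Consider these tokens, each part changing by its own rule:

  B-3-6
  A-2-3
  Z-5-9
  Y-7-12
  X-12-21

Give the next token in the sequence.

Letter: letters move back 1 place in the alphabet, wrapping A→Z; B, A, Z, Y, X → W.
Second component goes 3, 2, 5, 7, 12 → 19 (each term is the sum of the two before it).
For the third component, each term is the sum of the two before it: 6, 3, 9, 12, 21 → 33.
Combining the parts gives W-19-33.

W-19-33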